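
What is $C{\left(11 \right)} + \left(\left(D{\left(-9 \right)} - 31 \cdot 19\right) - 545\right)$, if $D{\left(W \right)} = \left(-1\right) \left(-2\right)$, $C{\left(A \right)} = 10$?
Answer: $-1122$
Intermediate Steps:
$D{\left(W \right)} = 2$
$C{\left(11 \right)} + \left(\left(D{\left(-9 \right)} - 31 \cdot 19\right) - 545\right) = 10 + \left(\left(2 - 31 \cdot 19\right) - 545\right) = 10 + \left(\left(2 - 589\right) - 545\right) = 10 - 1132 = -1122$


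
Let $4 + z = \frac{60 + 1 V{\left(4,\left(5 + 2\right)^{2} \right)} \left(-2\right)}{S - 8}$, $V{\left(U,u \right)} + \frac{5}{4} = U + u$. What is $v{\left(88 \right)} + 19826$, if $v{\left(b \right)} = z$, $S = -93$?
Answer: $\frac{4004131}{202} \approx 19822.0$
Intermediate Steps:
$V{\left(U,u \right)} = - \frac{5}{4} + U + u$ ($V{\left(U,u \right)} = - \frac{5}{4} + \left(U + u\right) = - \frac{5}{4} + U + u$)
$z = - \frac{721}{202}$ ($z = -4 + \frac{60 + 1 \left(- \frac{5}{4} + 4 + \left(5 + 2\right)^{2}\right) \left(-2\right)}{-93 - 8} = -4 + \frac{60 + 1 \left(- \frac{5}{4} + 4 + 7^{2}\right) \left(-2\right)}{-101} = -4 + \left(60 + 1 \left(- \frac{5}{4} + 4 + 49\right) \left(-2\right)\right) \left(- \frac{1}{101}\right) = -4 + \left(60 + 1 \cdot \frac{207}{4} \left(-2\right)\right) \left(- \frac{1}{101}\right) = -4 + \left(60 + \frac{207}{4} \left(-2\right)\right) \left(- \frac{1}{101}\right) = -4 + \left(60 - \frac{207}{2}\right) \left(- \frac{1}{101}\right) = -4 - - \frac{87}{202} = -4 + \frac{87}{202} = - \frac{721}{202} \approx -3.5693$)
$v{\left(b \right)} = - \frac{721}{202}$
$v{\left(88 \right)} + 19826 = - \frac{721}{202} + 19826 = \frac{4004131}{202}$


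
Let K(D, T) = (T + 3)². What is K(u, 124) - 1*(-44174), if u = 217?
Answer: 60303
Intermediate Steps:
K(D, T) = (3 + T)²
K(u, 124) - 1*(-44174) = (3 + 124)² - 1*(-44174) = 127² + 44174 = 16129 + 44174 = 60303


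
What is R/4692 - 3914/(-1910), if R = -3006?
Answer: 1051919/746810 ≈ 1.4086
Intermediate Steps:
R/4692 - 3914/(-1910) = -3006/4692 - 3914/(-1910) = -3006*1/4692 - 3914*(-1/1910) = -501/782 + 1957/955 = 1051919/746810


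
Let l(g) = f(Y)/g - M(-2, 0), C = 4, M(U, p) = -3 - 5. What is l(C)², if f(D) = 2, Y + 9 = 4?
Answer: 289/4 ≈ 72.250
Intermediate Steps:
Y = -5 (Y = -9 + 4 = -5)
M(U, p) = -8
l(g) = 8 + 2/g (l(g) = 2/g - 1*(-8) = 2/g + 8 = 8 + 2/g)
l(C)² = (8 + 2/4)² = (8 + 2*(¼))² = (8 + ½)² = (17/2)² = 289/4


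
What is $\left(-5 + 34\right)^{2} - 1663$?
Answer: $-822$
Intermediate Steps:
$\left(-5 + 34\right)^{2} - 1663 = 29^{2} - 1663 = 841 - 1663 = -822$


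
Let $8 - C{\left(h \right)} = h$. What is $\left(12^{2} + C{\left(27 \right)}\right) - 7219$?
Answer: $-7094$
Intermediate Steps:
$C{\left(h \right)} = 8 - h$
$\left(12^{2} + C{\left(27 \right)}\right) - 7219 = \left(12^{2} + \left(8 - 27\right)\right) - 7219 = \left(144 + \left(8 - 27\right)\right) - 7219 = \left(144 - 19\right) - 7219 = 125 - 7219 = -7094$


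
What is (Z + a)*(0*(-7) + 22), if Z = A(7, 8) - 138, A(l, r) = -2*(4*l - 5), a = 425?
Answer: 5302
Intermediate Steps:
A(l, r) = 10 - 8*l (A(l, r) = -2*(-5 + 4*l) = 10 - 8*l)
Z = -184 (Z = (10 - 8*7) - 138 = (10 - 56) - 138 = -46 - 138 = -184)
(Z + a)*(0*(-7) + 22) = (-184 + 425)*(0*(-7) + 22) = 241*(0 + 22) = 241*22 = 5302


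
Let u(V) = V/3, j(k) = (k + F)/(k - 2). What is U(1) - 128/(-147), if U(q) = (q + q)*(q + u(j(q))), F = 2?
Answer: 128/147 ≈ 0.87075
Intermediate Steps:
j(k) = (2 + k)/(-2 + k) (j(k) = (k + 2)/(k - 2) = (2 + k)/(-2 + k))
u(V) = V/3 (u(V) = V*(1/3) = V/3)
U(q) = 2*q*(q + (2 + q)/(3*(-2 + q))) (U(q) = (q + q)*(q + ((2 + q)/(-2 + q))/3) = (2*q)*(q + (2 + q)/(3*(-2 + q))) = 2*q*(q + (2 + q)/(3*(-2 + q))))
U(1) - 128/(-147) = (2/3)*1*(2 + 1 + 3*1*(-2 + 1))/(-2 + 1) - 128/(-147) = (2/3)*1*(2 + 1 + 3*1*(-1))/(-1) - 1/147*(-128) = (2/3)*1*(-1)*(2 + 1 - 3) + 128/147 = (2/3)*1*(-1)*0 + 128/147 = 0 + 128/147 = 128/147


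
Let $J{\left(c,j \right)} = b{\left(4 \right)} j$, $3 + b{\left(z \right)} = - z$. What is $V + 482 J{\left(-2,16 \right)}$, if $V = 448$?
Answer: $-53536$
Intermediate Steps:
$b{\left(z \right)} = -3 - z$
$J{\left(c,j \right)} = - 7 j$ ($J{\left(c,j \right)} = \left(-3 - 4\right) j = - 7 j$)
$V + 482 J{\left(-2,16 \right)} = 448 + 482 \left(\left(-7\right) 16\right) = 448 + 482 \left(-112\right) = 448 - 53984 = -53536$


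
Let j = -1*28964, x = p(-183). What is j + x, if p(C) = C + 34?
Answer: -29113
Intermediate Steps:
p(C) = 34 + C
x = -149 (x = 34 - 183 = -149)
j = -28964
j + x = -28964 - 149 = -29113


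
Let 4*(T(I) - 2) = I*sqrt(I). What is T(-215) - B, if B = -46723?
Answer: 46725 - 215*I*sqrt(215)/4 ≈ 46725.0 - 788.13*I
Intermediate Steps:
T(I) = 2 + I**(3/2)/4 (T(I) = 2 + (I*sqrt(I))/4 = 2 + I**(3/2)/4)
T(-215) - B = (2 + (-215)**(3/2)/4) - 1*(-46723) = (2 + (-215*I*sqrt(215))/4) + 46723 = (2 - 215*I*sqrt(215)/4) + 46723 = 46725 - 215*I*sqrt(215)/4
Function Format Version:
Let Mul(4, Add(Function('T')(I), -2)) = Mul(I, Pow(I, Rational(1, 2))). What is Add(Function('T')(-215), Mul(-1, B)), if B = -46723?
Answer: Add(46725, Mul(Rational(-215, 4), I, Pow(215, Rational(1, 2)))) ≈ Add(46725., Mul(-788.13, I))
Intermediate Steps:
Function('T')(I) = Add(2, Mul(Rational(1, 4), Pow(I, Rational(3, 2)))) (Function('T')(I) = Add(2, Mul(Rational(1, 4), Mul(I, Pow(I, Rational(1, 2))))) = Add(2, Mul(Rational(1, 4), Pow(I, Rational(3, 2)))))
Add(Function('T')(-215), Mul(-1, B)) = Add(Add(2, Mul(Rational(1, 4), Pow(-215, Rational(3, 2)))), Mul(-1, -46723)) = Add(Add(2, Mul(Rational(1, 4), Mul(-215, I, Pow(215, Rational(1, 2))))), 46723) = Add(Add(2, Mul(Rational(-215, 4), I, Pow(215, Rational(1, 2)))), 46723) = Add(46725, Mul(Rational(-215, 4), I, Pow(215, Rational(1, 2))))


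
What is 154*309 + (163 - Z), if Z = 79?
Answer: 47670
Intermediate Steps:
154*309 + (163 - Z) = 154*309 + (163 - 1*79) = 47586 + (163 - 79) = 47586 + 84 = 47670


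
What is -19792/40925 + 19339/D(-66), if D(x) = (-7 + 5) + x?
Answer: -792794431/2782900 ≈ -284.88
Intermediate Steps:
D(x) = -2 + x
-19792/40925 + 19339/D(-66) = -19792/40925 + 19339/(-2 - 66) = -19792*1/40925 + 19339/(-68) = -19792/40925 + 19339*(-1/68) = -19792/40925 - 19339/68 = -792794431/2782900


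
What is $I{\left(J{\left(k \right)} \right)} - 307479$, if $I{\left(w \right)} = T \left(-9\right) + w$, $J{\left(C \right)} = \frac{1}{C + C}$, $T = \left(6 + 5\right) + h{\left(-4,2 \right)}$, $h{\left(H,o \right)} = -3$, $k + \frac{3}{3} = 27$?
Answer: $- \frac{15992651}{52} \approx -3.0755 \cdot 10^{5}$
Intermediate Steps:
$k = 26$ ($k = -1 + 27 = 26$)
$T = 8$ ($T = \left(6 + 5\right) - 3 = 11 - 3 = 8$)
$J{\left(C \right)} = \frac{1}{2 C}$
$I{\left(w \right)} = -72 + w$ ($I{\left(w \right)} = 8 \left(-9\right) + w = -72 + w$)
$I{\left(J{\left(k \right)} \right)} - 307479 = \left(-72 + \frac{1}{2 \cdot 26}\right) - 307479 = \left(-72 + \frac{1}{2} \cdot \frac{1}{26}\right) - 307479 = \left(-72 + \frac{1}{52}\right) - 307479 = - \frac{3743}{52} - 307479 = - \frac{15992651}{52}$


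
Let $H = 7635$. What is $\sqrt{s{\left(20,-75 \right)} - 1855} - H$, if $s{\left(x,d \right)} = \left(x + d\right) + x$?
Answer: $-7635 + 3 i \sqrt{210} \approx -7635.0 + 43.474 i$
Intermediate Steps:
$s{\left(x,d \right)} = d + 2 x$ ($s{\left(x,d \right)} = \left(d + x\right) + x = d + 2 x$)
$\sqrt{s{\left(20,-75 \right)} - 1855} - H = \sqrt{\left(-75 + 2 \cdot 20\right) - 1855} - 7635 = \sqrt{\left(-75 + 40\right) - 1855} - 7635 = \sqrt{-35 - 1855} - 7635 = \sqrt{-1890} - 7635 = 3 i \sqrt{210} - 7635 = -7635 + 3 i \sqrt{210}$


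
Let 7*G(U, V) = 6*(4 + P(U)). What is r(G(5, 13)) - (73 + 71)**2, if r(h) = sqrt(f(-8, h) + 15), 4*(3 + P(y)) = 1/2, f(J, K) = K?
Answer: -20736 + sqrt(3129)/14 ≈ -20732.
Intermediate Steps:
P(y) = -23/8 (P(y) = -3 + (1/4)/2 = -3 + (1/4)*(1/2) = -3 + 1/8 = -23/8)
G(U, V) = 27/28 (G(U, V) = (6*(4 - 23/8))/7 = (6*(9/8))/7 = (1/7)*(27/4) = 27/28)
r(h) = sqrt(15 + h) (r(h) = sqrt(h + 15) = sqrt(15 + h))
r(G(5, 13)) - (73 + 71)**2 = sqrt(15 + 27/28) - (73 + 71)**2 = sqrt(447/28) - 1*144**2 = sqrt(3129)/14 - 1*20736 = sqrt(3129)/14 - 20736 = -20736 + sqrt(3129)/14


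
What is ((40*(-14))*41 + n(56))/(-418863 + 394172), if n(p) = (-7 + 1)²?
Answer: 22924/24691 ≈ 0.92844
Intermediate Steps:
n(p) = 36 (n(p) = (-6)² = 36)
((40*(-14))*41 + n(56))/(-418863 + 394172) = ((40*(-14))*41 + 36)/(-418863 + 394172) = (-560*41 + 36)/(-24691) = (-22960 + 36)*(-1/24691) = -22924*(-1/24691) = 22924/24691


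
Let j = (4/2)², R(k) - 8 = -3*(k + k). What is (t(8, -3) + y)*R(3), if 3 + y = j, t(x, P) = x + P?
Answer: -60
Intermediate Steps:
t(x, P) = P + x
R(k) = 8 - 6*k (R(k) = 8 - 3*(k + k) = 8 - 6*k)
j = 4 (j = (4*(½))² = 2² = 4)
y = 1 (y = -3 + 4 = 1)
(t(8, -3) + y)*R(3) = ((-3 + 8) + 1)*(8 - 6*3) = (5 + 1)*(8 - 18) = 6*(-10) = -60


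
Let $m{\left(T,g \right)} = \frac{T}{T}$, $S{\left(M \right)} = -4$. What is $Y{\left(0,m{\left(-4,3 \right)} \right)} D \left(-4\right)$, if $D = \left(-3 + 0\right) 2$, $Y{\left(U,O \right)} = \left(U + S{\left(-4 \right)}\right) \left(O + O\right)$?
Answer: $-192$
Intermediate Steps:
$m{\left(T,g \right)} = 1$
$Y{\left(U,O \right)} = 2 O \left(-4 + U\right)$ ($Y{\left(U,O \right)} = \left(U - 4\right) \left(O + O\right) = \left(-4 + U\right) 2 O = 2 O \left(-4 + U\right)$)
$D = -6$ ($D = \left(-3\right) 2 = -6$)
$Y{\left(0,m{\left(-4,3 \right)} \right)} D \left(-4\right) = 2 \cdot 1 \left(-4 + 0\right) \left(\left(-6\right) \left(-4\right)\right) = 2 \cdot 1 \left(-4\right) 24 = \left(-8\right) 24 = -192$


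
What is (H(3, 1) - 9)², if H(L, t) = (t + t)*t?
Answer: 49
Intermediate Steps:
H(L, t) = 2*t² (H(L, t) = (2*t)*t = 2*t²)
(H(3, 1) - 9)² = (2*1² - 9)² = (2*1 - 9)² = (2 - 9)² = (-7)² = 49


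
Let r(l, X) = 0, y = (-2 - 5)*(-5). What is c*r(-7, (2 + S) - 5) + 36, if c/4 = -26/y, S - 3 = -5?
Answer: 36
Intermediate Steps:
S = -2 (S = 3 - 5 = -2)
y = 35 (y = -7*(-5) = 35)
c = -104/35 (c = 4*(-26/35) = -104/35 ≈ -2.9714)
c*r(-7, (2 + S) - 5) + 36 = -104/35*0 + 36 = 0 + 36 = 36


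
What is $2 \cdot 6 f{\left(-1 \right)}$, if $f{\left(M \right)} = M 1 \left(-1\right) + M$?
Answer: $0$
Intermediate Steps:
$f{\left(M \right)} = 0$ ($f{\left(M \right)} = M \left(-1\right) + M = - M + M = 0$)
$2 \cdot 6 f{\left(-1 \right)} = 2 \cdot 6 \cdot 0 = 12 \cdot 0 = 0$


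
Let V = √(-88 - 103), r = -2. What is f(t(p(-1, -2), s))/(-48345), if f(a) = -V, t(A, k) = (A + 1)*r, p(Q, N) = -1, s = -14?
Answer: I*√191/48345 ≈ 0.00028587*I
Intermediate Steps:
t(A, k) = -2 - 2*A (t(A, k) = (A + 1)*(-2) = (1 + A)*(-2) = -2 - 2*A)
V = I*√191 (V = √(-191) = I*√191 ≈ 13.82*I)
f(a) = -I*√191
f(t(p(-1, -2), s))/(-48345) = -I*√191/(-48345) = -I*√191*(-1/48345) = I*√191/48345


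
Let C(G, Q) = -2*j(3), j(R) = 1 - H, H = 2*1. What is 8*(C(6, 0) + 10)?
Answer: 96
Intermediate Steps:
H = 2
j(R) = -1 (j(R) = 1 - 1*2 = 1 - 2 = -1)
C(G, Q) = 2 (C(G, Q) = -2*(-1) = 2)
8*(C(6, 0) + 10) = 8*(2 + 10) = 8*12 = 96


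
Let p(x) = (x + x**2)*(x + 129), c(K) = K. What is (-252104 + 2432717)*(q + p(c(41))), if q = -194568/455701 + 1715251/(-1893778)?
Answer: 550893612557717668183245/862996528378 ≈ 6.3835e+11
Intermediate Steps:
q = -1150110193855/862996528378 (q = -194568*1/455701 + 1715251*(-1/1893778) = -194568/455701 - 1715251/1893778 = -1150110193855/862996528378 ≈ -1.3327)
p(x) = (129 + x)*(x + x**2) (p(x) = (x + x**2)*(129 + x) = (129 + x)*(x + x**2))
(-252104 + 2432717)*(q + p(c(41))) = (-252104 + 2432717)*(-1150110193855/862996528378 + 41*(129 + 41**2 + 130*41)) = 2180613*(-1150110193855/862996528378 + 41*(129 + 1681 + 5330)) = 2180613*(-1150110193855/862996528378 + 41*7140) = 2180613*(-1150110193855/862996528378 + 292740) = 2180613*(252632453607181865/862996528378) = 550893612557717668183245/862996528378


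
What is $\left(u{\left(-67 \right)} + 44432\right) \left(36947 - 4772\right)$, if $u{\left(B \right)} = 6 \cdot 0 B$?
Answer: $1429599600$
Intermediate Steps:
$u{\left(B \right)} = 0$ ($u{\left(B \right)} = 0 B = 0$)
$\left(u{\left(-67 \right)} + 44432\right) \left(36947 - 4772\right) = \left(0 + 44432\right) \left(36947 - 4772\right) = 44432 \cdot 32175 = 1429599600$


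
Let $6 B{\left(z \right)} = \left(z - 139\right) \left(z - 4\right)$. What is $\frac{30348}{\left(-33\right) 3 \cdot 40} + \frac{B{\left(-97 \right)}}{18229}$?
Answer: $- \frac{44790161}{6015570} \approx -7.4457$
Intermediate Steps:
$B{\left(z \right)} = \frac{\left(-139 + z\right) \left(-4 + z\right)}{6}$ ($B{\left(z \right)} = \frac{\left(z - 139\right) \left(z - 4\right)}{6} = \frac{\left(-139 + z\right) \left(-4 + z\right)}{6}$)
$\frac{30348}{\left(-33\right) 3 \cdot 40} + \frac{B{\left(-97 \right)}}{18229} = \frac{30348}{\left(-33\right) 3 \cdot 40} + \frac{\frac{278}{3} - - \frac{13871}{6} + \frac{\left(-97\right)^{2}}{6}}{18229} = \frac{30348}{\left(-99\right) 40} + \left(\frac{278}{3} + \frac{13871}{6} + \frac{1}{6} \cdot 9409\right) \frac{1}{18229} = \frac{30348}{-3960} + \left(\frac{278}{3} + \frac{13871}{6} + \frac{9409}{6}\right) \frac{1}{18229} = 30348 \left(- \frac{1}{3960}\right) + \frac{11918}{3} \cdot \frac{1}{18229} = - \frac{843}{110} + \frac{11918}{54687} = - \frac{44790161}{6015570}$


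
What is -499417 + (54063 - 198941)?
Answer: -644295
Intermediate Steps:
-499417 + (54063 - 198941) = -499417 - 144878 = -644295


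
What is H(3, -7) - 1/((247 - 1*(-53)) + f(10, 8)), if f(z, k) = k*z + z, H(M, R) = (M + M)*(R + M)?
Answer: -9361/390 ≈ -24.003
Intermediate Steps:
H(M, R) = 2*M*(M + R) (H(M, R) = (2*M)*(M + R) = 2*M*(M + R))
f(z, k) = z + k*z
H(3, -7) - 1/((247 - 1*(-53)) + f(10, 8)) = 2*3*(3 - 7) - 1/((247 - 1*(-53)) + 10*(1 + 8)) = 2*3*(-4) - 1/((247 + 53) + 10*9) = -24 - 1/(300 + 90) = -24 - 1/390 = -9361/390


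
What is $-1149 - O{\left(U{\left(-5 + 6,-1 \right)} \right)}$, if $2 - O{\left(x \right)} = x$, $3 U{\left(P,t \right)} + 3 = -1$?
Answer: $- \frac{3457}{3} \approx -1152.3$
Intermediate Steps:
$U{\left(P,t \right)} = - \frac{4}{3}$ ($U{\left(P,t \right)} = -1 + \frac{1}{3} \left(-1\right) = -1 - \frac{1}{3} = - \frac{4}{3}$)
$O{\left(x \right)} = 2 - x$
$-1149 - O{\left(U{\left(-5 + 6,-1 \right)} \right)} = -1149 - \left(2 - - \frac{4}{3}\right) = -1149 - \left(2 + \frac{4}{3}\right) = -1149 - \frac{10}{3} = - \frac{3457}{3}$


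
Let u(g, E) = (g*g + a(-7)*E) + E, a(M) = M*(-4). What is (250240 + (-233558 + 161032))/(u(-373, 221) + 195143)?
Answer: 177714/340681 ≈ 0.52164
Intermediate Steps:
a(M) = -4*M
u(g, E) = g**2 + 29*E (u(g, E) = (g*g + (-4*(-7))*E) + E = (g**2 + 28*E) + E = g**2 + 29*E)
(250240 + (-233558 + 161032))/(u(-373, 221) + 195143) = (250240 + (-233558 + 161032))/(((-373)**2 + 29*221) + 195143) = (250240 - 72526)/((139129 + 6409) + 195143) = 177714/(145538 + 195143) = 177714/340681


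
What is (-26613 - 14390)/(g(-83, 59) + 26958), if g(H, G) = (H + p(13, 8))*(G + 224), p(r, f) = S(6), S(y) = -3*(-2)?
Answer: -41003/5167 ≈ -7.9356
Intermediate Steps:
S(y) = 6
p(r, f) = 6
g(H, G) = (6 + H)*(224 + G) (g(H, G) = (H + 6)*(G + 224) = (6 + H)*(224 + G))
(-26613 - 14390)/(g(-83, 59) + 26958) = (-26613 - 14390)/((1344 + 6*59 + 224*(-83) + 59*(-83)) + 26958) = -41003/((1344 + 354 - 18592 - 4897) + 26958) = -41003/(-21791 + 26958) = -41003/5167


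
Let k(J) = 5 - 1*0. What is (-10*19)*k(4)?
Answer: -950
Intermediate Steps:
k(J) = 5 (k(J) = 5 + 0 = 5)
(-10*19)*k(4) = -10*19*5 = -190*5 = -950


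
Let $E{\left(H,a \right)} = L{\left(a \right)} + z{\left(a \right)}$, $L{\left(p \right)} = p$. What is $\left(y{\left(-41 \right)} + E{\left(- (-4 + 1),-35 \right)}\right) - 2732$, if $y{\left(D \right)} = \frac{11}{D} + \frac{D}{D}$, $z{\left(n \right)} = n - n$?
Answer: $- \frac{113417}{41} \approx -2766.3$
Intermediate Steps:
$z{\left(n \right)} = 0$
$E{\left(H,a \right)} = a$ ($E{\left(H,a \right)} = a + 0 = a$)
$y{\left(D \right)} = 1 + \frac{11}{D}$ ($y{\left(D \right)} = \frac{11}{D} + 1 = 1 + \frac{11}{D}$)
$\left(y{\left(-41 \right)} + E{\left(- (-4 + 1),-35 \right)}\right) - 2732 = \left(\frac{11 - 41}{-41} - 35\right) - 2732 = \left(\left(- \frac{1}{41}\right) \left(-30\right) - 35\right) - 2732 = \left(\frac{30}{41} - 35\right) - 2732 = - \frac{1405}{41} - 2732 = - \frac{113417}{41}$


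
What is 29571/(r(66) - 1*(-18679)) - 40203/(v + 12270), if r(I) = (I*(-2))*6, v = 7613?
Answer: -131150868/355647221 ≈ -0.36877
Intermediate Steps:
r(I) = -12*I (r(I) = -2*I*6 = -12*I)
29571/(r(66) - 1*(-18679)) - 40203/(v + 12270) = 29571/(-12*66 - 1*(-18679)) - 40203/(7613 + 12270) = 29571/(-792 + 18679) - 40203/19883 = 29571/17887 - 40203*1/19883 = 29571*(1/17887) - 40203/19883 = 29571/17887 - 40203/19883 = -131150868/355647221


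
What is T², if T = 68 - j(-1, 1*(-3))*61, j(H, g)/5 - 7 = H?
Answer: 3104644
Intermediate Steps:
j(H, g) = 35 + 5*H
T = -1762 (T = 68 - (35 + 5*(-1))*61 = 68 - (35 - 5)*61 = 68 - 30*61 = 68 - 1*1830 = 68 - 1830 = -1762)
T² = (-1762)² = 3104644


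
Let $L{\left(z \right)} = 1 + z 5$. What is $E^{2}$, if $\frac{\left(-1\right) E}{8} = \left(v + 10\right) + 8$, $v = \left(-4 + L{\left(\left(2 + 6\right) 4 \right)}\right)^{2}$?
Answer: $38941496896$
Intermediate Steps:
$L{\left(z \right)} = 1 + 5 z$
$v = 24649$ ($v = \left(-4 + \left(1 + 5 \left(2 + 6\right) 4\right)\right)^{2} = \left(-4 + \left(1 + 5 \cdot 8 \cdot 4\right)\right)^{2} = \left(-4 + \left(1 + 5 \cdot 32\right)\right)^{2} = \left(-4 + \left(1 + 160\right)\right)^{2} = \left(-4 + 161\right)^{2} = 157^{2} = 24649$)
$E = -197336$ ($E = - 8 \left(\left(24649 + 10\right) + 8\right) = - 8 \left(24659 + 8\right) = \left(-8\right) 24667 = -197336$)
$E^{2} = \left(-197336\right)^{2} = 38941496896$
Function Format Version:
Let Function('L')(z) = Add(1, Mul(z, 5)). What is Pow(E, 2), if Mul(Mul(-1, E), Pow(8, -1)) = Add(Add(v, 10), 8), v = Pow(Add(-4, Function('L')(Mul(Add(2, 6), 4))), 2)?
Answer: 38941496896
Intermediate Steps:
Function('L')(z) = Add(1, Mul(5, z))
v = 24649 (v = Pow(Add(-4, Add(1, Mul(5, Mul(Add(2, 6), 4)))), 2) = Pow(Add(-4, Add(1, Mul(5, Mul(8, 4)))), 2) = Pow(Add(-4, Add(1, Mul(5, 32))), 2) = Pow(Add(-4, Add(1, 160)), 2) = Pow(Add(-4, 161), 2) = Pow(157, 2) = 24649)
E = -197336 (E = Mul(-8, Add(Add(24649, 10), 8)) = Mul(-8, Add(24659, 8)) = Mul(-8, 24667) = -197336)
Pow(E, 2) = Pow(-197336, 2) = 38941496896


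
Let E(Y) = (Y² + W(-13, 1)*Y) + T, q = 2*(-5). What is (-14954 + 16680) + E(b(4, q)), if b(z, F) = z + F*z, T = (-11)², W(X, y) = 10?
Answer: 2783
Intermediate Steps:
T = 121
q = -10
E(Y) = 121 + Y² + 10*Y (E(Y) = (Y² + 10*Y) + 121 = 121 + Y² + 10*Y)
(-14954 + 16680) + E(b(4, q)) = (-14954 + 16680) + (121 + (4*(1 - 10))² + 10*(4*(1 - 10))) = 1726 + (121 + (4*(-9))² + 10*(4*(-9))) = 1726 + (121 + (-36)² + 10*(-36)) = 1726 + (121 + 1296 - 360) = 1726 + 1057 = 2783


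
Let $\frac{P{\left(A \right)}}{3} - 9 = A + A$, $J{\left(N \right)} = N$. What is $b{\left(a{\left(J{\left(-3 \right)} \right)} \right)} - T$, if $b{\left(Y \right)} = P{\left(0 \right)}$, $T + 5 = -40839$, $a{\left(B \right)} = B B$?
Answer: $40871$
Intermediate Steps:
$a{\left(B \right)} = B^{2}$
$P{\left(A \right)} = 27 + 6 A$ ($P{\left(A \right)} = 27 + 3 \left(A + A\right) = 27 + 3 \cdot 2 A = 27 + 6 A$)
$T = -40844$ ($T = -5 - 40839 = -40844$)
$b{\left(Y \right)} = 27$ ($b{\left(Y \right)} = 27 + 6 \cdot 0 = 27 + 0 = 27$)
$b{\left(a{\left(J{\left(-3 \right)} \right)} \right)} - T = 27 - -40844 = 27 + 40844 = 40871$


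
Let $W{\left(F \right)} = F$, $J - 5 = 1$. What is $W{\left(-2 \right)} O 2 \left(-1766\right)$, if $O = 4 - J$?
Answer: $-14128$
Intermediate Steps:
$J = 6$ ($J = 5 + 1 = 6$)
$O = -2$ ($O = 4 - 6 = -2$)
$W{\left(-2 \right)} O 2 \left(-1766\right) = \left(-2\right) \left(-2\right) 2 \left(-1766\right) = 4 \cdot 2 \left(-1766\right) = 8 \left(-1766\right) = -14128$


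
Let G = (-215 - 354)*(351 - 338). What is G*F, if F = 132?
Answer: -976404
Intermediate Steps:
G = -7397 (G = -569*13 = -7397)
G*F = -7397*132 = -976404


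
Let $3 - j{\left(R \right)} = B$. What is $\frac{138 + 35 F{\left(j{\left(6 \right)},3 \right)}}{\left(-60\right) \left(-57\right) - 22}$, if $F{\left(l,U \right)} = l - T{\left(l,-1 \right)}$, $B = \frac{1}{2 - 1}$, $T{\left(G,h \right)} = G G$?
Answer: $\frac{34}{1699} \approx 0.020012$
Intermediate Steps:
$T{\left(G,h \right)} = G^{2}$
$B = 1$ ($B = 1^{-1} = 1$)
$j{\left(R \right)} = 2$ ($j{\left(R \right)} = 3 - 1 = 2$)
$F{\left(l,U \right)} = l - l^{2}$
$\frac{138 + 35 F{\left(j{\left(6 \right)},3 \right)}}{\left(-60\right) \left(-57\right) - 22} = \frac{138 + 35 \cdot 2 \left(1 - 2\right)}{\left(-60\right) \left(-57\right) - 22} = \frac{138 + 35 \cdot 2 \left(1 - 2\right)}{3420 - 22} = \frac{138 + 35 \cdot 2 \left(-1\right)}{3398} = \left(138 + 35 \left(-2\right)\right) \frac{1}{3398} = \left(138 - 70\right) \frac{1}{3398} = 68 \cdot \frac{1}{3398} = \frac{34}{1699}$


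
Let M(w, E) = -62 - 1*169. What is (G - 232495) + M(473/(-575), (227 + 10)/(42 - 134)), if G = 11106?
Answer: -221620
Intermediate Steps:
M(w, E) = -231 (M(w, E) = -62 - 169 = -231)
(G - 232495) + M(473/(-575), (227 + 10)/(42 - 134)) = (11106 - 232495) - 231 = -221389 - 231 = -221620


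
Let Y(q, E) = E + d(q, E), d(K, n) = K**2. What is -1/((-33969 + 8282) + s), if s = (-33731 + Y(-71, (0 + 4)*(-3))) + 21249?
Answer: 1/33140 ≈ 3.0175e-5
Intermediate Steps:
Y(q, E) = E + q**2
s = -7453 (s = (-33731 + ((0 + 4)*(-3) + (-71)**2)) + 21249 = (-33731 + (4*(-3) + 5041)) + 21249 = (-33731 + (-12 + 5041)) + 21249 = (-33731 + 5029) + 21249 = -28702 + 21249 = -7453)
-1/((-33969 + 8282) + s) = -1/((-33969 + 8282) - 7453) = -1/(-25687 - 7453) = -1/(-33140) = -1*(-1/33140) = 1/33140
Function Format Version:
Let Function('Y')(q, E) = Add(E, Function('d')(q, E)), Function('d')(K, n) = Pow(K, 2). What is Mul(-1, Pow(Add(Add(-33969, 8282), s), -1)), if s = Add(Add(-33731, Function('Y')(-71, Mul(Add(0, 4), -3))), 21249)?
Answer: Rational(1, 33140) ≈ 3.0175e-5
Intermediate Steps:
Function('Y')(q, E) = Add(E, Pow(q, 2))
s = -7453 (s = Add(Add(-33731, Add(Mul(Add(0, 4), -3), Pow(-71, 2))), 21249) = Add(Add(-33731, Add(Mul(4, -3), 5041)), 21249) = Add(Add(-33731, Add(-12, 5041)), 21249) = Add(Add(-33731, 5029), 21249) = Add(-28702, 21249) = -7453)
Mul(-1, Pow(Add(Add(-33969, 8282), s), -1)) = Mul(-1, Pow(Add(Add(-33969, 8282), -7453), -1)) = Mul(-1, Pow(Add(-25687, -7453), -1)) = Mul(-1, Pow(-33140, -1)) = Mul(-1, Rational(-1, 33140)) = Rational(1, 33140)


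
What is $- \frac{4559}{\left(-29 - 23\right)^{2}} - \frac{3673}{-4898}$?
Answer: $- \frac{6199095}{6622096} \approx -0.93612$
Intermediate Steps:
$- \frac{4559}{\left(-29 - 23\right)^{2}} - \frac{3673}{-4898} = - \frac{4559}{\left(-52\right)^{2}} - - \frac{3673}{4898} = - \frac{4559}{2704} + \frac{3673}{4898} = - \frac{6199095}{6622096}$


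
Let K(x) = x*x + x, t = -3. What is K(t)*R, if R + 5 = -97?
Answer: -612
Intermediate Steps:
K(x) = x + x² (K(x) = x² + x = x + x²)
R = -102 (R = -5 - 97 = -102)
K(t)*R = -3*(1 - 3)*(-102) = -3*(-2)*(-102) = 6*(-102) = -612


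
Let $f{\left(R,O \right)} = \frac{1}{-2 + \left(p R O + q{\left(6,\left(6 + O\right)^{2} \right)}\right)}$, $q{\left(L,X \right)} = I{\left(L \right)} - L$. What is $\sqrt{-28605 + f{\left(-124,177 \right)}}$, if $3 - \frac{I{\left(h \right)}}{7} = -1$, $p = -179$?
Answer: $\frac{i \sqrt{110377956020941102}}{1964356} \approx 169.13 i$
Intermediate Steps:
$I{\left(h \right)} = 28$ ($I{\left(h \right)} = 21 - -7 = 21 + 7 = 28$)
$q{\left(L,X \right)} = 28 - L$
$f{\left(R,O \right)} = \frac{1}{20 - 179 O R}$ ($f{\left(R,O \right)} = \frac{1}{-2 + \left(- 179 R O + \left(28 - 6\right)\right)} = \frac{1}{-2 - \left(-22 + 179 O R\right)} = \frac{1}{20 - 179 O R}$)
$\sqrt{-28605 + f{\left(-124,177 \right)}} = \sqrt{-28605 + \frac{1}{20 - 31683 \left(-124\right)}} = \sqrt{-28605 + \frac{1}{20 + 3928692}} = \sqrt{-28605 + \frac{1}{3928712}} = \sqrt{- \frac{112380806759}{3928712}} = \frac{i \sqrt{110377956020941102}}{1964356}$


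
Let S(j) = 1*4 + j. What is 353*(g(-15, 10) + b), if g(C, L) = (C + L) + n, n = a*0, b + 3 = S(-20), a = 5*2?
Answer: -8472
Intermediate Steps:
a = 10
S(j) = 4 + j
b = -19 (b = -3 + (4 - 20) = -3 - 16 = -19)
n = 0 (n = 10*0 = 0)
g(C, L) = C + L (g(C, L) = (C + L) + 0 = C + L)
353*(g(-15, 10) + b) = 353*((-15 + 10) - 19) = 353*(-5 - 19) = 353*(-24) = -8472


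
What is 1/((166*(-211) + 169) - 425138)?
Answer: -1/459995 ≈ -2.1739e-6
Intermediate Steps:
1/((166*(-211) + 169) - 425138) = 1/((-35026 + 169) - 425138) = 1/(-34857 - 425138) = 1/(-459995) = -1/459995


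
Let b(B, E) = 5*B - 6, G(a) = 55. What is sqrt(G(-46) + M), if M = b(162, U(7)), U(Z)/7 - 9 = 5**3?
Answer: sqrt(859) ≈ 29.309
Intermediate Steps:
U(Z) = 938 (U(Z) = 63 + 7*5**3 = 63 + 7*125 = 63 + 875 = 938)
b(B, E) = -6 + 5*B
M = 804 (M = -6 + 5*162 = -6 + 810 = 804)
sqrt(G(-46) + M) = sqrt(55 + 804) = sqrt(859)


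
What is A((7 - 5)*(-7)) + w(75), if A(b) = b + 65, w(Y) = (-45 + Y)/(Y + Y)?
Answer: 256/5 ≈ 51.200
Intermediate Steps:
w(Y) = (-45 + Y)/(2*Y) (w(Y) = (-45 + Y)/((2*Y)) = (-45 + Y)*(1/(2*Y)) = (-45 + Y)/(2*Y))
A(b) = 65 + b
A((7 - 5)*(-7)) + w(75) = (65 + (7 - 5)*(-7)) + (½)*(-45 + 75)/75 = (65 + 2*(-7)) + (½)*(1/75)*30 = (65 - 14) + ⅕ = 51 + ⅕ = 256/5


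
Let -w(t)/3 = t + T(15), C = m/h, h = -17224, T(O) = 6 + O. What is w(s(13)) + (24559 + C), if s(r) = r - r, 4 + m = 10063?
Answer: 421909045/17224 ≈ 24495.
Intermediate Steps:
m = 10059 (m = -4 + 10063 = 10059)
C = -10059/17224 (C = 10059/(-17224) = 10059*(-1/17224) = -10059/17224 ≈ -0.58401)
s(r) = 0
w(t) = -63 - 3*t (w(t) = -3*(t + (6 + 15)) = -3*(t + 21) = -3*(21 + t) = -63 - 3*t)
w(s(13)) + (24559 + C) = (-63 - 3*0) + (24559 - 10059/17224) = (-63 + 0) + 422994157/17224 = -63 + 422994157/17224 = 421909045/17224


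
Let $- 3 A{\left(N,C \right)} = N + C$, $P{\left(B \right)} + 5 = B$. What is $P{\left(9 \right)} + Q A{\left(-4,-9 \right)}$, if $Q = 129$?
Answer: $563$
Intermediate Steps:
$P{\left(B \right)} = -5 + B$
$A{\left(N,C \right)} = - \frac{C}{3} - \frac{N}{3}$ ($A{\left(N,C \right)} = - \frac{N + C}{3} = - \frac{C + N}{3} = - \frac{C}{3} - \frac{N}{3}$)
$P{\left(9 \right)} + Q A{\left(-4,-9 \right)} = \left(-5 + 9\right) + 129 \left(\left(- \frac{1}{3}\right) \left(-9\right) - - \frac{4}{3}\right) = 4 + 129 \left(3 + \frac{4}{3}\right) = 4 + 129 \cdot \frac{13}{3} = 4 + 559 = 563$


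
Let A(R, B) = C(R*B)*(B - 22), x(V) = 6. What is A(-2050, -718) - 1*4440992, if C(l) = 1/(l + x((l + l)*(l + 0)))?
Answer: -3268361385746/735953 ≈ -4.4410e+6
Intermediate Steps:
C(l) = 1/(6 + l) (C(l) = 1/(l + 6) = 1/(6 + l))
A(R, B) = (-22 + B)/(6 + B*R) (A(R, B) = (B - 22)/(6 + R*B) = (-22 + B)/(6 + B*R))
A(-2050, -718) - 1*4440992 = (-22 - 718)/(6 - 718*(-2050)) - 1*4440992 = -740/(6 + 1471900) - 4440992 = -740/1471906 - 4440992 = (1/1471906)*(-740) - 4440992 = -370/735953 - 4440992 = -3268361385746/735953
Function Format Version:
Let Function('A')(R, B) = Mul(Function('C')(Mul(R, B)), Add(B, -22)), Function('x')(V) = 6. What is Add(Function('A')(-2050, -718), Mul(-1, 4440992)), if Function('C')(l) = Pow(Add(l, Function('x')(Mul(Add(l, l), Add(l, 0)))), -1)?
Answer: Rational(-3268361385746, 735953) ≈ -4.4410e+6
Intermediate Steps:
Function('C')(l) = Pow(Add(6, l), -1) (Function('C')(l) = Pow(Add(l, 6), -1) = Pow(Add(6, l), -1))
Function('A')(R, B) = Mul(Pow(Add(6, Mul(B, R)), -1), Add(-22, B)) (Function('A')(R, B) = Mul(Pow(Add(6, Mul(R, B)), -1), Add(B, -22)) = Mul(Pow(Add(6, Mul(B, R)), -1), Add(-22, B)))
Add(Function('A')(-2050, -718), Mul(-1, 4440992)) = Add(Mul(Pow(Add(6, Mul(-718, -2050)), -1), Add(-22, -718)), Mul(-1, 4440992)) = Add(Mul(Pow(Add(6, 1471900), -1), -740), -4440992) = Add(Mul(Pow(1471906, -1), -740), -4440992) = Add(Mul(Rational(1, 1471906), -740), -4440992) = Add(Rational(-370, 735953), -4440992) = Rational(-3268361385746, 735953)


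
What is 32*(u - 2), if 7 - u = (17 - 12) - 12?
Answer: 384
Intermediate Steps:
u = 14 (u = 7 - ((17 - 12) - 12) = 7 - (5 - 12) = 7 - 1*(-7) = 7 + 7 = 14)
32*(u - 2) = 32*(14 - 2) = 32*12 = 384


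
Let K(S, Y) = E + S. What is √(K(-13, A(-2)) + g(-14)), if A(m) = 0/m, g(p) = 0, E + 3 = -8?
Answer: 2*I*√6 ≈ 4.899*I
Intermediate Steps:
E = -11 (E = -3 - 8 = -11)
A(m) = 0
K(S, Y) = -11 + S
√(K(-13, A(-2)) + g(-14)) = √((-11 - 13) + 0) = √(-24 + 0) = √(-24) = 2*I*√6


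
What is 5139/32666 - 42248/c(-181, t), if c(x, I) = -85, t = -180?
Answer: 1380509983/2776610 ≈ 497.19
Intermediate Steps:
5139/32666 - 42248/c(-181, t) = 5139/32666 - 42248/(-85) = 5139*(1/32666) - 42248*(-1/85) = 5139/32666 + 42248/85 = 1380509983/2776610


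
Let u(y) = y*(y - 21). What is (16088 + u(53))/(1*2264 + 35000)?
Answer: 2223/4658 ≈ 0.47724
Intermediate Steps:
u(y) = y*(-21 + y)
(16088 + u(53))/(1*2264 + 35000) = (16088 + 53*(-21 + 53))/(1*2264 + 35000) = (16088 + 53*32)/(2264 + 35000) = (16088 + 1696)/37264 = 17784*(1/37264) = 2223/4658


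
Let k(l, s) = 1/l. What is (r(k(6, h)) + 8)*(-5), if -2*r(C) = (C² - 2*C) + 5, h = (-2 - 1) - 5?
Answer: -2035/72 ≈ -28.264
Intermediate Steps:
h = -8 (h = -3 - 5 = -8)
r(C) = -5/2 + C - C²/2 (r(C) = -((C² - 2*C) + 5)/2 = -(5 + C² - 2*C)/2 = -5/2 + C - C²/2)
(r(k(6, h)) + 8)*(-5) = ((-5/2 + 1/6 - (1/6)²/2) + 8)*(-5) = ((-5/2 + ⅙ - (⅙)²/2) + 8)*(-5) = ((-5/2 + ⅙ - ½*1/36) + 8)*(-5) = ((-5/2 + ⅙ - 1/72) + 8)*(-5) = (-169/72 + 8)*(-5) = (407/72)*(-5) = -2035/72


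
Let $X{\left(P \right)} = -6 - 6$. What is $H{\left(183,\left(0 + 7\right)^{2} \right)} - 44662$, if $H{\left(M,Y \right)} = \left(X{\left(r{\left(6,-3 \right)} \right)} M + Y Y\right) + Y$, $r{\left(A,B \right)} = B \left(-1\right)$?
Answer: $-44408$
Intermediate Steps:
$r{\left(A,B \right)} = - B$
$X{\left(P \right)} = -12$
$H{\left(M,Y \right)} = Y + Y^{2} - 12 M$ ($H{\left(M,Y \right)} = \left(- 12 M + Y Y\right) + Y = \left(- 12 M + Y^{2}\right) + Y = \left(Y^{2} - 12 M\right) + Y = Y + Y^{2} - 12 M$)
$H{\left(183,\left(0 + 7\right)^{2} \right)} - 44662 = \left(\left(0 + 7\right)^{2} + \left(\left(0 + 7\right)^{2}\right)^{2} - 2196\right) - 44662 = \left(7^{2} + \left(7^{2}\right)^{2} - 2196\right) - 44662 = \left(49 + 49^{2} - 2196\right) - 44662 = \left(49 + 2401 - 2196\right) - 44662 = 254 - 44662 = -44408$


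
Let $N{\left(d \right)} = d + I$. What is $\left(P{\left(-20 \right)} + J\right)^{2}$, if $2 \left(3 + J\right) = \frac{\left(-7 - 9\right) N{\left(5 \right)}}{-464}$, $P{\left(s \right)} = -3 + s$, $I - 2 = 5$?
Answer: $\frac{559504}{841} \approx 665.28$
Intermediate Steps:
$I = 7$ ($I = 2 + 5 = 7$)
$N{\left(d \right)} = 7 + d$ ($N{\left(d \right)} = d + 7 = 7 + d$)
$J = - \frac{81}{29}$ ($J = -3 + \frac{\left(-7 - 9\right) \left(7 + 5\right) \frac{1}{-464}}{2} = -3 + \frac{\left(-16\right) 12 \left(- \frac{1}{464}\right)}{2} = -3 + \frac{\left(-192\right) \left(- \frac{1}{464}\right)}{2} = -3 + \frac{1}{2} \cdot \frac{12}{29} = -3 + \frac{6}{29} = - \frac{81}{29} \approx -2.7931$)
$\left(P{\left(-20 \right)} + J\right)^{2} = \left(\left(-3 - 20\right) - \frac{81}{29}\right)^{2} = \left(-23 - \frac{81}{29}\right)^{2} = \left(- \frac{748}{29}\right)^{2} = \frac{559504}{841}$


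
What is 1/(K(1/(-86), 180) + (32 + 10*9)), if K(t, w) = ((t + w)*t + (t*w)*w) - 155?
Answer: -7396/3045947 ≈ -0.0024281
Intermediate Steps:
K(t, w) = -155 + t*w² + t*(t + w) (K(t, w) = (t*(t + w) + t*w²) - 155 = (t*w² + t*(t + w)) - 155 = -155 + t*w² + t*(t + w))
1/(K(1/(-86), 180) + (32 + 10*9)) = 1/((-155 + (1/(-86))² + 180/(-86) + 180²/(-86)) + (32 + 10*9)) = 1/((-155 + (-1/86)² - 1/86*180 - 1/86*32400) + (32 + 90)) = 1/((-155 + 1/7396 - 90/43 - 16200/43) + 122) = 1/(-3948259/7396 + 122) = 1/(-3045947/7396) = -7396/3045947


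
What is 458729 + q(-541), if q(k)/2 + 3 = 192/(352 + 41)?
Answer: 60092841/131 ≈ 4.5872e+5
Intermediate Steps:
q(k) = -658/131 (q(k) = -6 + 2*(192/(352 + 41)) = -6 + 2*(192/393) = -6 + 2*(192*(1/393)) = -6 + 2*(64/131) = -6 + 128/131 = -658/131)
458729 + q(-541) = 458729 - 658/131 = 60092841/131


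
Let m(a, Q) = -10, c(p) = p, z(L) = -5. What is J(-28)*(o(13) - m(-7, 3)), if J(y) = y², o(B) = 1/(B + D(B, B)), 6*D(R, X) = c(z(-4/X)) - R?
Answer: 39592/5 ≈ 7918.4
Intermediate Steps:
D(R, X) = -⅚ - R/6 (D(R, X) = (-5 - R)/6 = -⅚ - R/6)
o(B) = 1/(-⅚ + 5*B/6) (o(B) = 1/(B + (-⅚ - B/6)) = 1/(-⅚ + 5*B/6))
J(-28)*(o(13) - m(-7, 3)) = (-28)²*(6/(5*(-1 + 13)) - 1*(-10)) = 784*((6/5)/12 + 10) = 784*((6/5)*(1/12) + 10) = 784*(⅒ + 10) = 784*(101/10) = 39592/5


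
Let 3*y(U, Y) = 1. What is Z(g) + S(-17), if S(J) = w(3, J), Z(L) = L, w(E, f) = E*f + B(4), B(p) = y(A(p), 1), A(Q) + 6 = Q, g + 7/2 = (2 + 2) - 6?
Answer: -337/6 ≈ -56.167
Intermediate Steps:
g = -11/2 (g = -7/2 + ((2 + 2) - 6) = -7/2 + (4 - 6) = -7/2 - 2 = -11/2 ≈ -5.5000)
A(Q) = -6 + Q
y(U, Y) = 1/3 (y(U, Y) = (1/3)*1 = 1/3)
B(p) = 1/3
w(E, f) = 1/3 + E*f (w(E, f) = E*f + 1/3 = 1/3 + E*f)
S(J) = 1/3 + 3*J
Z(g) + S(-17) = -11/2 + (1/3 + 3*(-17)) = -11/2 + (1/3 - 51) = -11/2 - 152/3 = -337/6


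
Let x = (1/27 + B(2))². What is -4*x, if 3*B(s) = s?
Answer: -1444/729 ≈ -1.9808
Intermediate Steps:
B(s) = s/3
x = 361/729 (x = (1/27 + (⅓)*2)² = (1/27 + ⅔)² = (19/27)² = 361/729 ≈ 0.49520)
-4*x = -4*361/729 = -1444/729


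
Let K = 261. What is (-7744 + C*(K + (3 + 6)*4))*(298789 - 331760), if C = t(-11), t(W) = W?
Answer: 363043681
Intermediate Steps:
C = -11
(-7744 + C*(K + (3 + 6)*4))*(298789 - 331760) = (-7744 - 11*(261 + (3 + 6)*4))*(298789 - 331760) = (-7744 - 11*(261 + 9*4))*(-32971) = (-7744 - 11*(261 + 36))*(-32971) = (-7744 - 11*297)*(-32971) = (-7744 - 3267)*(-32971) = -11011*(-32971) = 363043681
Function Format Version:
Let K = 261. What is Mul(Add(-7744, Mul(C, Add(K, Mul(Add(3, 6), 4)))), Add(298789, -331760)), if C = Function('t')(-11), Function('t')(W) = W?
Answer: 363043681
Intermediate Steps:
C = -11
Mul(Add(-7744, Mul(C, Add(K, Mul(Add(3, 6), 4)))), Add(298789, -331760)) = Mul(Add(-7744, Mul(-11, Add(261, Mul(Add(3, 6), 4)))), Add(298789, -331760)) = Mul(Add(-7744, Mul(-11, Add(261, Mul(9, 4)))), -32971) = Mul(Add(-7744, Mul(-11, Add(261, 36))), -32971) = Mul(Add(-7744, Mul(-11, 297)), -32971) = Mul(Add(-7744, -3267), -32971) = Mul(-11011, -32971) = 363043681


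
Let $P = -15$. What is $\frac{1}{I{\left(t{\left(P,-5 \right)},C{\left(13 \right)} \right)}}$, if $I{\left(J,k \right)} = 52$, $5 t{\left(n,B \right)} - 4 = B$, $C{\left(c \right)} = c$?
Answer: $\frac{1}{52} \approx 0.019231$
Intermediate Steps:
$t{\left(n,B \right)} = \frac{4}{5} + \frac{B}{5}$
$\frac{1}{I{\left(t{\left(P,-5 \right)},C{\left(13 \right)} \right)}} = \frac{1}{52}$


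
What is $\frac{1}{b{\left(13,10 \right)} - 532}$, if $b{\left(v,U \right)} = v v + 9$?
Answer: $- \frac{1}{354} \approx -0.0028249$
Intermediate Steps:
$b{\left(v,U \right)} = 9 + v^{2}$ ($b{\left(v,U \right)} = v^{2} + 9 = 9 + v^{2}$)
$\frac{1}{b{\left(13,10 \right)} - 532} = \frac{1}{\left(9 + 13^{2}\right) - 532} = \frac{1}{\left(9 + 169\right) - 532} = \frac{1}{178 - 532} = \frac{1}{-354} = - \frac{1}{354}$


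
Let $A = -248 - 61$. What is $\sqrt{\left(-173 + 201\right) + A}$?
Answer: $i \sqrt{281} \approx 16.763 i$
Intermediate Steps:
$A = -309$ ($A = -248 - 61 = -309$)
$\sqrt{\left(-173 + 201\right) + A} = \sqrt{\left(-173 + 201\right) - 309} = \sqrt{28 - 309} = \sqrt{-281} = i \sqrt{281}$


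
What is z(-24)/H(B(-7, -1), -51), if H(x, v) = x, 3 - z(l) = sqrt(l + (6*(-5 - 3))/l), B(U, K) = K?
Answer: -3 + I*sqrt(22) ≈ -3.0 + 4.6904*I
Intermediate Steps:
z(l) = 3 - sqrt(l - 48/l) (z(l) = 3 - sqrt(l + (6*(-5 - 3))/l) = 3 - sqrt(l + (6*(-8))/l) = 3 - sqrt(l - 48/l))
z(-24)/H(B(-7, -1), -51) = (3 - sqrt(-24 - 48/(-24)))/(-1) = (3 - sqrt(-24 - 48*(-1/24)))*(-1) = (3 - sqrt(-24 + 2))*(-1) = (3 - sqrt(-22))*(-1) = (3 - I*sqrt(22))*(-1) = -3 + I*sqrt(22)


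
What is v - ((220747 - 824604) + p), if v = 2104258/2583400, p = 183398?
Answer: 543107942429/1291700 ≈ 4.2046e+5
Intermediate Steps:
v = 1052129/1291700 (v = 2104258*(1/2583400) = 1052129/1291700 ≈ 0.81453)
v - ((220747 - 824604) + p) = 1052129/1291700 - ((220747 - 824604) + 183398) = 1052129/1291700 - (-603857 + 183398) = 1052129/1291700 - 1*(-420459) = 1052129/1291700 + 420459 = 543107942429/1291700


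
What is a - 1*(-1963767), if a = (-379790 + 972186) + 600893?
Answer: 3157056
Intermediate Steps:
a = 1193289 (a = 592396 + 600893 = 1193289)
a - 1*(-1963767) = 1193289 - 1*(-1963767) = 1193289 + 1963767 = 3157056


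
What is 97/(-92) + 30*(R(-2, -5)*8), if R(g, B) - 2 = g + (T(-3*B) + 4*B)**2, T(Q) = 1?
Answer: 7970783/92 ≈ 86639.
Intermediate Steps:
R(g, B) = 2 + g + (1 + 4*B)**2 (R(g, B) = 2 + (g + (1 + 4*B)**2) = 2 + g + (1 + 4*B)**2)
97/(-92) + 30*(R(-2, -5)*8) = 97/(-92) + 30*((2 - 2 + (1 + 4*(-5))**2)*8) = 97*(-1/92) + 30*((2 - 2 + (1 - 20)**2)*8) = -97/92 + 30*((2 - 2 + (-19)**2)*8) = -97/92 + 30*((2 - 2 + 361)*8) = -97/92 + 30*(361*8) = -97/92 + 30*2888 = -97/92 + 86640 = 7970783/92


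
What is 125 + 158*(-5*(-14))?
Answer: 11185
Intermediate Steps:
125 + 158*(-5*(-14)) = 125 + 158*70 = 125 + 11060 = 11185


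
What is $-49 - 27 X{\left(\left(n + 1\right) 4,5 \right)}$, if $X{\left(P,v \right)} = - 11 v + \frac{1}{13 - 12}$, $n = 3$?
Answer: $1409$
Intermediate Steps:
$X{\left(P,v \right)} = 1 - 11 v$ ($X{\left(P,v \right)} = - 11 v + 1^{-1} = - 11 v + 1 = 1 - 11 v$)
$-49 - 27 X{\left(\left(n + 1\right) 4,5 \right)} = -49 - 27 \left(1 - 55\right) = -49 - -1458 = -49 + 1458 = 1409$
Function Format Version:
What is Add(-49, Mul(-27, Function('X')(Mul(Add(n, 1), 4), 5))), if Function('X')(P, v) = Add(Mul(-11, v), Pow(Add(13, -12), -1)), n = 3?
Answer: 1409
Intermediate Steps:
Function('X')(P, v) = Add(1, Mul(-11, v)) (Function('X')(P, v) = Add(Mul(-11, v), Pow(1, -1)) = Add(Mul(-11, v), 1) = Add(1, Mul(-11, v)))
Add(-49, Mul(-27, Function('X')(Mul(Add(n, 1), 4), 5))) = Add(-49, Mul(-27, Add(1, Mul(-11, 5)))) = Add(-49, Mul(-27, Add(1, -55))) = Add(-49, Mul(-27, -54)) = Add(-49, 1458) = 1409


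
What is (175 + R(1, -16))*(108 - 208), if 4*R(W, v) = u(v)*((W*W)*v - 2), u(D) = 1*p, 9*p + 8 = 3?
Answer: -17750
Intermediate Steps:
p = -5/9 (p = -8/9 + (⅑)*3 = -8/9 + ⅓ = -5/9 ≈ -0.55556)
u(D) = -5/9 (u(D) = 1*(-5/9) = -5/9)
R(W, v) = 5/18 - 5*v*W²/36 (R(W, v) = (-5*((W*W)*v - 2)/9)/4 = (-5*(W²*v - 2)/9)/4 = (-5*(v*W² - 2)/9)/4 = (-5*(-2 + v*W²)/9)/4 = (10/9 - 5*v*W²/9)/4 = 5/18 - 5*v*W²/36)
(175 + R(1, -16))*(108 - 208) = (175 + (5/18 - 5/36*(-16)*1²))*(108 - 208) = (175 + (5/18 - 5/36*(-16)*1))*(-100) = (175 + (5/18 + 20/9))*(-100) = (175 + 5/2)*(-100) = (355/2)*(-100) = -17750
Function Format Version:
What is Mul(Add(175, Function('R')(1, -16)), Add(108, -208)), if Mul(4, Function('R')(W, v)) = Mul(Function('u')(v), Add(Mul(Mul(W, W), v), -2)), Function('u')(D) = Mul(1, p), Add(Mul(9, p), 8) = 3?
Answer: -17750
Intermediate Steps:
p = Rational(-5, 9) (p = Add(Rational(-8, 9), Mul(Rational(1, 9), 3)) = Add(Rational(-8, 9), Rational(1, 3)) = Rational(-5, 9) ≈ -0.55556)
Function('u')(D) = Rational(-5, 9) (Function('u')(D) = Mul(1, Rational(-5, 9)) = Rational(-5, 9))
Function('R')(W, v) = Add(Rational(5, 18), Mul(Rational(-5, 36), v, Pow(W, 2))) (Function('R')(W, v) = Mul(Rational(1, 4), Mul(Rational(-5, 9), Add(Mul(Mul(W, W), v), -2))) = Mul(Rational(1, 4), Mul(Rational(-5, 9), Add(Mul(Pow(W, 2), v), -2))) = Mul(Rational(1, 4), Mul(Rational(-5, 9), Add(Mul(v, Pow(W, 2)), -2))) = Mul(Rational(1, 4), Mul(Rational(-5, 9), Add(-2, Mul(v, Pow(W, 2))))) = Mul(Rational(1, 4), Add(Rational(10, 9), Mul(Rational(-5, 9), v, Pow(W, 2)))) = Add(Rational(5, 18), Mul(Rational(-5, 36), v, Pow(W, 2))))
Mul(Add(175, Function('R')(1, -16)), Add(108, -208)) = Mul(Add(175, Add(Rational(5, 18), Mul(Rational(-5, 36), -16, Pow(1, 2)))), Add(108, -208)) = Mul(Add(175, Add(Rational(5, 18), Mul(Rational(-5, 36), -16, 1))), -100) = Mul(Add(175, Add(Rational(5, 18), Rational(20, 9))), -100) = Mul(Add(175, Rational(5, 2)), -100) = Mul(Rational(355, 2), -100) = -17750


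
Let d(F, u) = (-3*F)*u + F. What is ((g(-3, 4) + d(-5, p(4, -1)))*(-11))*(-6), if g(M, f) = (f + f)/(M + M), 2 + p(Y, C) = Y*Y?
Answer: 13442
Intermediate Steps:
p(Y, C) = -2 + Y**2 (p(Y, C) = -2 + Y*Y = -2 + Y**2)
d(F, u) = F - 3*F*u (d(F, u) = -3*F*u + F = F - 3*F*u)
g(M, f) = f/M (g(M, f) = (2*f)/((2*M)) = (2*f)*(1/(2*M)) = f/M)
((g(-3, 4) + d(-5, p(4, -1)))*(-11))*(-6) = ((4/(-3) - 5*(1 - 3*(-2 + 4**2)))*(-11))*(-6) = ((4*(-1/3) - 5*(1 - 3*(-2 + 16)))*(-11))*(-6) = ((-4/3 - 5*(1 - 3*14))*(-11))*(-6) = ((-4/3 - 5*(1 - 42))*(-11))*(-6) = ((-4/3 - 5*(-41))*(-11))*(-6) = ((-4/3 + 205)*(-11))*(-6) = ((611/3)*(-11))*(-6) = -6721/3*(-6) = 13442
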